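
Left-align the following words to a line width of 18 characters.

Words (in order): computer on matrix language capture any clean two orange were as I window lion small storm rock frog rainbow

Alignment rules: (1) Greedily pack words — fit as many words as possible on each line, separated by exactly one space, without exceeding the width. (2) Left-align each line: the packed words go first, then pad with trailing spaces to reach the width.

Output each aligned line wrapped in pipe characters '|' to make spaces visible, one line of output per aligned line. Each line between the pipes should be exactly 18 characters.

Answer: |computer on matrix|
|language capture  |
|any clean two     |
|orange were as I  |
|window lion small |
|storm rock frog   |
|rainbow           |

Derivation:
Line 1: ['computer', 'on', 'matrix'] (min_width=18, slack=0)
Line 2: ['language', 'capture'] (min_width=16, slack=2)
Line 3: ['any', 'clean', 'two'] (min_width=13, slack=5)
Line 4: ['orange', 'were', 'as', 'I'] (min_width=16, slack=2)
Line 5: ['window', 'lion', 'small'] (min_width=17, slack=1)
Line 6: ['storm', 'rock', 'frog'] (min_width=15, slack=3)
Line 7: ['rainbow'] (min_width=7, slack=11)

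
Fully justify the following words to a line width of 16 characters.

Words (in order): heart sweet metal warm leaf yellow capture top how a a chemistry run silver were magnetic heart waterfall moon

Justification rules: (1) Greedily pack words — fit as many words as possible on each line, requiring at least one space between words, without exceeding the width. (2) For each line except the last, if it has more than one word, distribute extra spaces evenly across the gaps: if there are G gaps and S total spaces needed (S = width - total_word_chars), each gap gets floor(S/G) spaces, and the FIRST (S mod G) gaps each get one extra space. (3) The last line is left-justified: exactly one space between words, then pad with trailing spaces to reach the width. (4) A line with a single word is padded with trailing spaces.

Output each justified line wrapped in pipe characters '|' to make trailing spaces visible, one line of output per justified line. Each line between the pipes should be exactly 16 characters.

Answer: |heart      sweet|
|metal  warm leaf|
|yellow   capture|
|top   how   a  a|
|chemistry    run|
|silver      were|
|magnetic   heart|
|waterfall moon  |

Derivation:
Line 1: ['heart', 'sweet'] (min_width=11, slack=5)
Line 2: ['metal', 'warm', 'leaf'] (min_width=15, slack=1)
Line 3: ['yellow', 'capture'] (min_width=14, slack=2)
Line 4: ['top', 'how', 'a', 'a'] (min_width=11, slack=5)
Line 5: ['chemistry', 'run'] (min_width=13, slack=3)
Line 6: ['silver', 'were'] (min_width=11, slack=5)
Line 7: ['magnetic', 'heart'] (min_width=14, slack=2)
Line 8: ['waterfall', 'moon'] (min_width=14, slack=2)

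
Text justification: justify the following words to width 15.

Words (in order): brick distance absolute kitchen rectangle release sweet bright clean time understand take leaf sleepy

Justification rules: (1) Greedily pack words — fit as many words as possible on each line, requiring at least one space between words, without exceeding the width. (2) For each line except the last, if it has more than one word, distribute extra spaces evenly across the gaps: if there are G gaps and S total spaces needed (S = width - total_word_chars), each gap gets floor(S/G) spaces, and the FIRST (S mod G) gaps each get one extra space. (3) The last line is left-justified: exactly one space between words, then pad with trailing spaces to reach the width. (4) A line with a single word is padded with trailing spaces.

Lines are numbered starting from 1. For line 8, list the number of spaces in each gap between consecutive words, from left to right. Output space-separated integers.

Answer: 7

Derivation:
Line 1: ['brick', 'distance'] (min_width=14, slack=1)
Line 2: ['absolute'] (min_width=8, slack=7)
Line 3: ['kitchen'] (min_width=7, slack=8)
Line 4: ['rectangle'] (min_width=9, slack=6)
Line 5: ['release', 'sweet'] (min_width=13, slack=2)
Line 6: ['bright', 'clean'] (min_width=12, slack=3)
Line 7: ['time', 'understand'] (min_width=15, slack=0)
Line 8: ['take', 'leaf'] (min_width=9, slack=6)
Line 9: ['sleepy'] (min_width=6, slack=9)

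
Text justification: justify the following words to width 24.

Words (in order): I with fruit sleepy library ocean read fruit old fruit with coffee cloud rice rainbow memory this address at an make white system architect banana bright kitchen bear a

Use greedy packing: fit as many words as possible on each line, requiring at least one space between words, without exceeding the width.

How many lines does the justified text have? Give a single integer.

Answer: 8

Derivation:
Line 1: ['I', 'with', 'fruit', 'sleepy'] (min_width=19, slack=5)
Line 2: ['library', 'ocean', 'read', 'fruit'] (min_width=24, slack=0)
Line 3: ['old', 'fruit', 'with', 'coffee'] (min_width=21, slack=3)
Line 4: ['cloud', 'rice', 'rainbow'] (min_width=18, slack=6)
Line 5: ['memory', 'this', 'address', 'at'] (min_width=22, slack=2)
Line 6: ['an', 'make', 'white', 'system'] (min_width=20, slack=4)
Line 7: ['architect', 'banana', 'bright'] (min_width=23, slack=1)
Line 8: ['kitchen', 'bear', 'a'] (min_width=14, slack=10)
Total lines: 8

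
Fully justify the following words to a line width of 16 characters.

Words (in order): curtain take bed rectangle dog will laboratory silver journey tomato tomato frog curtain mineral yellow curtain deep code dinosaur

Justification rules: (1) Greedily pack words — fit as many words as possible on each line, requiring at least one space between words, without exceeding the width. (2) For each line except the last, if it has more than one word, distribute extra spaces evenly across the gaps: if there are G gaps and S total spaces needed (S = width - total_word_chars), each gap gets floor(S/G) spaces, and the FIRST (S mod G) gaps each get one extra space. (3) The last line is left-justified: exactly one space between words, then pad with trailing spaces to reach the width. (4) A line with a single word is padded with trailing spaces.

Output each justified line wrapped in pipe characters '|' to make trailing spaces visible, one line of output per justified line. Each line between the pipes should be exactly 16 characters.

Line 1: ['curtain', 'take', 'bed'] (min_width=16, slack=0)
Line 2: ['rectangle', 'dog'] (min_width=13, slack=3)
Line 3: ['will', 'laboratory'] (min_width=15, slack=1)
Line 4: ['silver', 'journey'] (min_width=14, slack=2)
Line 5: ['tomato', 'tomato'] (min_width=13, slack=3)
Line 6: ['frog', 'curtain'] (min_width=12, slack=4)
Line 7: ['mineral', 'yellow'] (min_width=14, slack=2)
Line 8: ['curtain', 'deep'] (min_width=12, slack=4)
Line 9: ['code', 'dinosaur'] (min_width=13, slack=3)

Answer: |curtain take bed|
|rectangle    dog|
|will  laboratory|
|silver   journey|
|tomato    tomato|
|frog     curtain|
|mineral   yellow|
|curtain     deep|
|code dinosaur   |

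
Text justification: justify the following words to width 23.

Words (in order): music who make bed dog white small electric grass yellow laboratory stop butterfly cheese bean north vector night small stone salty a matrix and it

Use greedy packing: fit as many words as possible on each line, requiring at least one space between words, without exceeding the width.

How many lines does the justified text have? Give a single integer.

Answer: 7

Derivation:
Line 1: ['music', 'who', 'make', 'bed', 'dog'] (min_width=22, slack=1)
Line 2: ['white', 'small', 'electric'] (min_width=20, slack=3)
Line 3: ['grass', 'yellow', 'laboratory'] (min_width=23, slack=0)
Line 4: ['stop', 'butterfly', 'cheese'] (min_width=21, slack=2)
Line 5: ['bean', 'north', 'vector', 'night'] (min_width=23, slack=0)
Line 6: ['small', 'stone', 'salty', 'a'] (min_width=19, slack=4)
Line 7: ['matrix', 'and', 'it'] (min_width=13, slack=10)
Total lines: 7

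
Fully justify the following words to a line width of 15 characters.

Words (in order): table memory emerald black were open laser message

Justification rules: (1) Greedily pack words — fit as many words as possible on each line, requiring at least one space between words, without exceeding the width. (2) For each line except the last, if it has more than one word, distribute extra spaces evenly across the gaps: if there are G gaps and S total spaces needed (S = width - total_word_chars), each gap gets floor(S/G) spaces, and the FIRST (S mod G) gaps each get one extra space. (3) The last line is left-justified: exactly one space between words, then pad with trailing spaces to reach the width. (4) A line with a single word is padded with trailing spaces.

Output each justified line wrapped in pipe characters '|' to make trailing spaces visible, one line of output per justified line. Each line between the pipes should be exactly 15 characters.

Line 1: ['table', 'memory'] (min_width=12, slack=3)
Line 2: ['emerald', 'black'] (min_width=13, slack=2)
Line 3: ['were', 'open', 'laser'] (min_width=15, slack=0)
Line 4: ['message'] (min_width=7, slack=8)

Answer: |table    memory|
|emerald   black|
|were open laser|
|message        |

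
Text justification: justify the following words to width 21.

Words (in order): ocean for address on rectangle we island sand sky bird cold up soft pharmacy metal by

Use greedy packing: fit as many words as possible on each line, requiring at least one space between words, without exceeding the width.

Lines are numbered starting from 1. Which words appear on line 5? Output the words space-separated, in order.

Line 1: ['ocean', 'for', 'address', 'on'] (min_width=20, slack=1)
Line 2: ['rectangle', 'we', 'island'] (min_width=19, slack=2)
Line 3: ['sand', 'sky', 'bird', 'cold', 'up'] (min_width=21, slack=0)
Line 4: ['soft', 'pharmacy', 'metal'] (min_width=19, slack=2)
Line 5: ['by'] (min_width=2, slack=19)

Answer: by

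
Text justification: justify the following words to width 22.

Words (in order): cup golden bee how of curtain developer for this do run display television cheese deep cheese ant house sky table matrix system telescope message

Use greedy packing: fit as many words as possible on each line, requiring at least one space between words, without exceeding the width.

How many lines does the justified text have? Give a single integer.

Line 1: ['cup', 'golden', 'bee', 'how', 'of'] (min_width=21, slack=1)
Line 2: ['curtain', 'developer', 'for'] (min_width=21, slack=1)
Line 3: ['this', 'do', 'run', 'display'] (min_width=19, slack=3)
Line 4: ['television', 'cheese', 'deep'] (min_width=22, slack=0)
Line 5: ['cheese', 'ant', 'house', 'sky'] (min_width=20, slack=2)
Line 6: ['table', 'matrix', 'system'] (min_width=19, slack=3)
Line 7: ['telescope', 'message'] (min_width=17, slack=5)
Total lines: 7

Answer: 7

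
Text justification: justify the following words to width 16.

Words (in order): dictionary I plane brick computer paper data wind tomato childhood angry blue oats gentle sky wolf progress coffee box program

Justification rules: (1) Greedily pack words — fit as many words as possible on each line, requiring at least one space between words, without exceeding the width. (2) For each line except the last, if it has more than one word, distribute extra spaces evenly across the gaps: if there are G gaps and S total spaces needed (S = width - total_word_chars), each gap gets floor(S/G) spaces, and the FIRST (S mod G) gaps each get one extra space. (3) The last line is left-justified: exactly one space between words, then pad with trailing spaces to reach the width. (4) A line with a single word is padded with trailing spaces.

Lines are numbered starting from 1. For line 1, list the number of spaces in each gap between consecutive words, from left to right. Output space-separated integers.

Line 1: ['dictionary', 'I'] (min_width=12, slack=4)
Line 2: ['plane', 'brick'] (min_width=11, slack=5)
Line 3: ['computer', 'paper'] (min_width=14, slack=2)
Line 4: ['data', 'wind', 'tomato'] (min_width=16, slack=0)
Line 5: ['childhood', 'angry'] (min_width=15, slack=1)
Line 6: ['blue', 'oats', 'gentle'] (min_width=16, slack=0)
Line 7: ['sky', 'wolf'] (min_width=8, slack=8)
Line 8: ['progress', 'coffee'] (min_width=15, slack=1)
Line 9: ['box', 'program'] (min_width=11, slack=5)

Answer: 5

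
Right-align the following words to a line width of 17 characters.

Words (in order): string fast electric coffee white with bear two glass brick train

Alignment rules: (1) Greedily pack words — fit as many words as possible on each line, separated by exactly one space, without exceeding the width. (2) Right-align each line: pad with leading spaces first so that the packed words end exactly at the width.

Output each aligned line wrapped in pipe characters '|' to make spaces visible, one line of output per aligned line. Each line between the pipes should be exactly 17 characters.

Line 1: ['string', 'fast'] (min_width=11, slack=6)
Line 2: ['electric', 'coffee'] (min_width=15, slack=2)
Line 3: ['white', 'with', 'bear'] (min_width=15, slack=2)
Line 4: ['two', 'glass', 'brick'] (min_width=15, slack=2)
Line 5: ['train'] (min_width=5, slack=12)

Answer: |      string fast|
|  electric coffee|
|  white with bear|
|  two glass brick|
|            train|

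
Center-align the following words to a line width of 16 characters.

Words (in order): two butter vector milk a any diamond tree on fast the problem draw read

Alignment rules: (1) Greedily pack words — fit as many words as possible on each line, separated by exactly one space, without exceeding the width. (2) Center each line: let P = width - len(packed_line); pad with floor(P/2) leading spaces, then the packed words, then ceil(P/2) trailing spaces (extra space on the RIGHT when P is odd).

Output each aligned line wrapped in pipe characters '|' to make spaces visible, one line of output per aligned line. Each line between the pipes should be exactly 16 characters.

Answer: |   two butter   |
| vector milk a  |
|any diamond tree|
|  on fast the   |
|  problem draw  |
|      read      |

Derivation:
Line 1: ['two', 'butter'] (min_width=10, slack=6)
Line 2: ['vector', 'milk', 'a'] (min_width=13, slack=3)
Line 3: ['any', 'diamond', 'tree'] (min_width=16, slack=0)
Line 4: ['on', 'fast', 'the'] (min_width=11, slack=5)
Line 5: ['problem', 'draw'] (min_width=12, slack=4)
Line 6: ['read'] (min_width=4, slack=12)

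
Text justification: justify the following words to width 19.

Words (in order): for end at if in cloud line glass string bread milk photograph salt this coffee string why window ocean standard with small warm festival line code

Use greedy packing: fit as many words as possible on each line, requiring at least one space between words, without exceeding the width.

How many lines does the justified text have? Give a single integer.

Answer: 9

Derivation:
Line 1: ['for', 'end', 'at', 'if', 'in'] (min_width=16, slack=3)
Line 2: ['cloud', 'line', 'glass'] (min_width=16, slack=3)
Line 3: ['string', 'bread', 'milk'] (min_width=17, slack=2)
Line 4: ['photograph', 'salt'] (min_width=15, slack=4)
Line 5: ['this', 'coffee', 'string'] (min_width=18, slack=1)
Line 6: ['why', 'window', 'ocean'] (min_width=16, slack=3)
Line 7: ['standard', 'with', 'small'] (min_width=19, slack=0)
Line 8: ['warm', 'festival', 'line'] (min_width=18, slack=1)
Line 9: ['code'] (min_width=4, slack=15)
Total lines: 9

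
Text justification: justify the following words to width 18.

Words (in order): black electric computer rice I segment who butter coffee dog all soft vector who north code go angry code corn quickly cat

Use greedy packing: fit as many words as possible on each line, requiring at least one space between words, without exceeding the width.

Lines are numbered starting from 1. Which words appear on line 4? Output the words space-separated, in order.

Answer: coffee dog all

Derivation:
Line 1: ['black', 'electric'] (min_width=14, slack=4)
Line 2: ['computer', 'rice', 'I'] (min_width=15, slack=3)
Line 3: ['segment', 'who', 'butter'] (min_width=18, slack=0)
Line 4: ['coffee', 'dog', 'all'] (min_width=14, slack=4)
Line 5: ['soft', 'vector', 'who'] (min_width=15, slack=3)
Line 6: ['north', 'code', 'go'] (min_width=13, slack=5)
Line 7: ['angry', 'code', 'corn'] (min_width=15, slack=3)
Line 8: ['quickly', 'cat'] (min_width=11, slack=7)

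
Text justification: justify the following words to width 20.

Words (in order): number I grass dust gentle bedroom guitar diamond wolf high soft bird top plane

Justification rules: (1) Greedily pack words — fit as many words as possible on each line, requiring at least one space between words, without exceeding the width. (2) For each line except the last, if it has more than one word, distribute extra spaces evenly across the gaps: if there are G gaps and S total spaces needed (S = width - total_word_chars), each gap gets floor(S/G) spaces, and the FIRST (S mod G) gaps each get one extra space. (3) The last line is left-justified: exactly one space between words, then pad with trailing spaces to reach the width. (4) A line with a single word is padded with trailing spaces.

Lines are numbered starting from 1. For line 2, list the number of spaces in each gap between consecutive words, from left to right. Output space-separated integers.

Answer: 7

Derivation:
Line 1: ['number', 'I', 'grass', 'dust'] (min_width=19, slack=1)
Line 2: ['gentle', 'bedroom'] (min_width=14, slack=6)
Line 3: ['guitar', 'diamond', 'wolf'] (min_width=19, slack=1)
Line 4: ['high', 'soft', 'bird', 'top'] (min_width=18, slack=2)
Line 5: ['plane'] (min_width=5, slack=15)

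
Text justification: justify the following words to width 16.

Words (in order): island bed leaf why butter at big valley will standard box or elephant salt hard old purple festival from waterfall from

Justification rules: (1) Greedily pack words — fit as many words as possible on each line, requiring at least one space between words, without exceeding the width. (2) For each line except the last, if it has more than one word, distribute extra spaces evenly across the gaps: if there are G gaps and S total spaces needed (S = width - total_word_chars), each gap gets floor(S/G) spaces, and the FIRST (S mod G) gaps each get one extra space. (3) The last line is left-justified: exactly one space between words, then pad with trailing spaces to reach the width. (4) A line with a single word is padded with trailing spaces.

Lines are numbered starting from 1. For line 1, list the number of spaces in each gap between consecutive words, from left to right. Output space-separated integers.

Line 1: ['island', 'bed', 'leaf'] (min_width=15, slack=1)
Line 2: ['why', 'butter', 'at'] (min_width=13, slack=3)
Line 3: ['big', 'valley', 'will'] (min_width=15, slack=1)
Line 4: ['standard', 'box', 'or'] (min_width=15, slack=1)
Line 5: ['elephant', 'salt'] (min_width=13, slack=3)
Line 6: ['hard', 'old', 'purple'] (min_width=15, slack=1)
Line 7: ['festival', 'from'] (min_width=13, slack=3)
Line 8: ['waterfall', 'from'] (min_width=14, slack=2)

Answer: 2 1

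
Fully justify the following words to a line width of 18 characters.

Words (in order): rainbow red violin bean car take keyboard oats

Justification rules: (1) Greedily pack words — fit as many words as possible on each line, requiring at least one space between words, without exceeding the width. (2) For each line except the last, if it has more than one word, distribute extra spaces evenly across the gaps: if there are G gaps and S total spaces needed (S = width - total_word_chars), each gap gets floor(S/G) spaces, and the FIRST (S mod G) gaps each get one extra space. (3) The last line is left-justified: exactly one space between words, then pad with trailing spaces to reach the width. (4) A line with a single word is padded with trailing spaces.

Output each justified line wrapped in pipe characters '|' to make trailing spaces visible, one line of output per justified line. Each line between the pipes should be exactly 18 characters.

Line 1: ['rainbow', 'red', 'violin'] (min_width=18, slack=0)
Line 2: ['bean', 'car', 'take'] (min_width=13, slack=5)
Line 3: ['keyboard', 'oats'] (min_width=13, slack=5)

Answer: |rainbow red violin|
|bean    car   take|
|keyboard oats     |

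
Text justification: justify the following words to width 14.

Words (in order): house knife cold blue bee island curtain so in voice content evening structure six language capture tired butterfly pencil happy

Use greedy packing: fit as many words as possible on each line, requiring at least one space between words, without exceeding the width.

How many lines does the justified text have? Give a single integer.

Answer: 11

Derivation:
Line 1: ['house', 'knife'] (min_width=11, slack=3)
Line 2: ['cold', 'blue', 'bee'] (min_width=13, slack=1)
Line 3: ['island', 'curtain'] (min_width=14, slack=0)
Line 4: ['so', 'in', 'voice'] (min_width=11, slack=3)
Line 5: ['content'] (min_width=7, slack=7)
Line 6: ['evening'] (min_width=7, slack=7)
Line 7: ['structure', 'six'] (min_width=13, slack=1)
Line 8: ['language'] (min_width=8, slack=6)
Line 9: ['capture', 'tired'] (min_width=13, slack=1)
Line 10: ['butterfly'] (min_width=9, slack=5)
Line 11: ['pencil', 'happy'] (min_width=12, slack=2)
Total lines: 11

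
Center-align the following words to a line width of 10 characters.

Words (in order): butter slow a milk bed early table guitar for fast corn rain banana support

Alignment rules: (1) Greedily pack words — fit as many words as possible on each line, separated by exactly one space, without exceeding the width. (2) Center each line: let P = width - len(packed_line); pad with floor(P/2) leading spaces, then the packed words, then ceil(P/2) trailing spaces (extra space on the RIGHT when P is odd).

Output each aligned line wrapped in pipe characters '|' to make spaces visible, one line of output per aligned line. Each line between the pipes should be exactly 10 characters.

Line 1: ['butter'] (min_width=6, slack=4)
Line 2: ['slow', 'a'] (min_width=6, slack=4)
Line 3: ['milk', 'bed'] (min_width=8, slack=2)
Line 4: ['early'] (min_width=5, slack=5)
Line 5: ['table'] (min_width=5, slack=5)
Line 6: ['guitar', 'for'] (min_width=10, slack=0)
Line 7: ['fast', 'corn'] (min_width=9, slack=1)
Line 8: ['rain'] (min_width=4, slack=6)
Line 9: ['banana'] (min_width=6, slack=4)
Line 10: ['support'] (min_width=7, slack=3)

Answer: |  butter  |
|  slow a  |
| milk bed |
|  early   |
|  table   |
|guitar for|
|fast corn |
|   rain   |
|  banana  |
| support  |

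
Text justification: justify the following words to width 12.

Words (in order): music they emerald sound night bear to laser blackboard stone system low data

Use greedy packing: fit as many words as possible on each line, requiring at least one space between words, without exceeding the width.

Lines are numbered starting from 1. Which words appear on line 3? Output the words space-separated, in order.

Line 1: ['music', 'they'] (min_width=10, slack=2)
Line 2: ['emerald'] (min_width=7, slack=5)
Line 3: ['sound', 'night'] (min_width=11, slack=1)
Line 4: ['bear', 'to'] (min_width=7, slack=5)
Line 5: ['laser'] (min_width=5, slack=7)
Line 6: ['blackboard'] (min_width=10, slack=2)
Line 7: ['stone', 'system'] (min_width=12, slack=0)
Line 8: ['low', 'data'] (min_width=8, slack=4)

Answer: sound night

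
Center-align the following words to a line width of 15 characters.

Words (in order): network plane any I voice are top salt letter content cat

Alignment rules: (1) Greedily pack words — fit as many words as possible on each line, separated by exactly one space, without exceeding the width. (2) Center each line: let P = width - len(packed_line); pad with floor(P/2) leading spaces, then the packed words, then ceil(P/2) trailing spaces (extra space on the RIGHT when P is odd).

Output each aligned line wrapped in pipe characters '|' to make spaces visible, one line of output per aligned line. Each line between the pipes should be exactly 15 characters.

Line 1: ['network', 'plane'] (min_width=13, slack=2)
Line 2: ['any', 'I', 'voice', 'are'] (min_width=15, slack=0)
Line 3: ['top', 'salt', 'letter'] (min_width=15, slack=0)
Line 4: ['content', 'cat'] (min_width=11, slack=4)

Answer: | network plane |
|any I voice are|
|top salt letter|
|  content cat  |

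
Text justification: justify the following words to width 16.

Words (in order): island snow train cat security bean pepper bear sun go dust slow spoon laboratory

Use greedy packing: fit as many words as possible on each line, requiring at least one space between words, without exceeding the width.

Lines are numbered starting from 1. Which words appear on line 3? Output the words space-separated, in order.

Line 1: ['island', 'snow'] (min_width=11, slack=5)
Line 2: ['train', 'cat'] (min_width=9, slack=7)
Line 3: ['security', 'bean'] (min_width=13, slack=3)
Line 4: ['pepper', 'bear', 'sun'] (min_width=15, slack=1)
Line 5: ['go', 'dust', 'slow'] (min_width=12, slack=4)
Line 6: ['spoon', 'laboratory'] (min_width=16, slack=0)

Answer: security bean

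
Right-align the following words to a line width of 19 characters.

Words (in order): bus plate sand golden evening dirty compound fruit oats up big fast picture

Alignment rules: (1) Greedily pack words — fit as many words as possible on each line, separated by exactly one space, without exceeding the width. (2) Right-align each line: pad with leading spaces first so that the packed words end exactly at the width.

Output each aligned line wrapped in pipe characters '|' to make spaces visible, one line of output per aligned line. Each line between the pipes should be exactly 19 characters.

Answer: |     bus plate sand|
|     golden evening|
|     dirty compound|
|  fruit oats up big|
|       fast picture|

Derivation:
Line 1: ['bus', 'plate', 'sand'] (min_width=14, slack=5)
Line 2: ['golden', 'evening'] (min_width=14, slack=5)
Line 3: ['dirty', 'compound'] (min_width=14, slack=5)
Line 4: ['fruit', 'oats', 'up', 'big'] (min_width=17, slack=2)
Line 5: ['fast', 'picture'] (min_width=12, slack=7)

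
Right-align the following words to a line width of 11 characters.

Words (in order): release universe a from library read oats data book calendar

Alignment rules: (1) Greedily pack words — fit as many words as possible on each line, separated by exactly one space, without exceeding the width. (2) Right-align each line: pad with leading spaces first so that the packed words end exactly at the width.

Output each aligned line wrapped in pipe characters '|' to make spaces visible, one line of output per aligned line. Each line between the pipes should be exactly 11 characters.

Line 1: ['release'] (min_width=7, slack=4)
Line 2: ['universe', 'a'] (min_width=10, slack=1)
Line 3: ['from'] (min_width=4, slack=7)
Line 4: ['library'] (min_width=7, slack=4)
Line 5: ['read', 'oats'] (min_width=9, slack=2)
Line 6: ['data', 'book'] (min_width=9, slack=2)
Line 7: ['calendar'] (min_width=8, slack=3)

Answer: |    release|
| universe a|
|       from|
|    library|
|  read oats|
|  data book|
|   calendar|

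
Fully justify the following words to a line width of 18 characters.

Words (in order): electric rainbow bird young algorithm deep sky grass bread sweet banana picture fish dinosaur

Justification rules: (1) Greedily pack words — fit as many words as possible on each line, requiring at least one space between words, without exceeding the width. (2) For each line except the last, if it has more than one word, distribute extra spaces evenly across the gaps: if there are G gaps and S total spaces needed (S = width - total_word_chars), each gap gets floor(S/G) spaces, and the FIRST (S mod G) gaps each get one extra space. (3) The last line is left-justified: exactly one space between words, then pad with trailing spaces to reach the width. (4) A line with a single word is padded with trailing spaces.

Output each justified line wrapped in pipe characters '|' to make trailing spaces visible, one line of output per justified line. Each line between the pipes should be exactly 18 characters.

Answer: |electric   rainbow|
|bird         young|
|algorithm deep sky|
|grass  bread sweet|
|banana     picture|
|fish dinosaur     |

Derivation:
Line 1: ['electric', 'rainbow'] (min_width=16, slack=2)
Line 2: ['bird', 'young'] (min_width=10, slack=8)
Line 3: ['algorithm', 'deep', 'sky'] (min_width=18, slack=0)
Line 4: ['grass', 'bread', 'sweet'] (min_width=17, slack=1)
Line 5: ['banana', 'picture'] (min_width=14, slack=4)
Line 6: ['fish', 'dinosaur'] (min_width=13, slack=5)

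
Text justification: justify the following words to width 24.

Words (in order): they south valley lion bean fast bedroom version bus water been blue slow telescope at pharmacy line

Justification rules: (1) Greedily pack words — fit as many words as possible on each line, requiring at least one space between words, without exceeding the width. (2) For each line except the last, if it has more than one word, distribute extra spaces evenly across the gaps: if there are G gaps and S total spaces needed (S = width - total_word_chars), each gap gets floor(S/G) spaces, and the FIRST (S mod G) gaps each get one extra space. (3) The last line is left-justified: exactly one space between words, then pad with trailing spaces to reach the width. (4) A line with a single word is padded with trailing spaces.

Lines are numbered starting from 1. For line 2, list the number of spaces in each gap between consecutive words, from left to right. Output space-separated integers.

Answer: 5 4

Derivation:
Line 1: ['they', 'south', 'valley', 'lion'] (min_width=22, slack=2)
Line 2: ['bean', 'fast', 'bedroom'] (min_width=17, slack=7)
Line 3: ['version', 'bus', 'water', 'been'] (min_width=22, slack=2)
Line 4: ['blue', 'slow', 'telescope', 'at'] (min_width=22, slack=2)
Line 5: ['pharmacy', 'line'] (min_width=13, slack=11)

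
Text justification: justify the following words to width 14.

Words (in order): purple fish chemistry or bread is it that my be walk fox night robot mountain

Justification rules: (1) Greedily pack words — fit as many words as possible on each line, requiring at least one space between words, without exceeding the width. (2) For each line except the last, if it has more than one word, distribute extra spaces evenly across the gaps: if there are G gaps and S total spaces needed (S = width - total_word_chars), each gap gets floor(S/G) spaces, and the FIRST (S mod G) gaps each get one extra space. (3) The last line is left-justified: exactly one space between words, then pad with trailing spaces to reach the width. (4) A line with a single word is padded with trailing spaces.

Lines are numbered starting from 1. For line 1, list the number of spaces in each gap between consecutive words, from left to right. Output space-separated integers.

Answer: 4

Derivation:
Line 1: ['purple', 'fish'] (min_width=11, slack=3)
Line 2: ['chemistry', 'or'] (min_width=12, slack=2)
Line 3: ['bread', 'is', 'it'] (min_width=11, slack=3)
Line 4: ['that', 'my', 'be'] (min_width=10, slack=4)
Line 5: ['walk', 'fox', 'night'] (min_width=14, slack=0)
Line 6: ['robot', 'mountain'] (min_width=14, slack=0)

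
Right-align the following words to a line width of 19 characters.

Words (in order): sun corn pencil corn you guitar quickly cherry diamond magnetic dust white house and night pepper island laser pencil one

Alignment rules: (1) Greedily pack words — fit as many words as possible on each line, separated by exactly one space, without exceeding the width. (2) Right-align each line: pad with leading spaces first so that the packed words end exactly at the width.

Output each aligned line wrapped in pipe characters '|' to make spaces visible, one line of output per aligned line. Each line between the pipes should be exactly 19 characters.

Line 1: ['sun', 'corn', 'pencil'] (min_width=15, slack=4)
Line 2: ['corn', 'you', 'guitar'] (min_width=15, slack=4)
Line 3: ['quickly', 'cherry'] (min_width=14, slack=5)
Line 4: ['diamond', 'magnetic'] (min_width=16, slack=3)
Line 5: ['dust', 'white', 'house'] (min_width=16, slack=3)
Line 6: ['and', 'night', 'pepper'] (min_width=16, slack=3)
Line 7: ['island', 'laser', 'pencil'] (min_width=19, slack=0)
Line 8: ['one'] (min_width=3, slack=16)

Answer: |    sun corn pencil|
|    corn you guitar|
|     quickly cherry|
|   diamond magnetic|
|   dust white house|
|   and night pepper|
|island laser pencil|
|                one|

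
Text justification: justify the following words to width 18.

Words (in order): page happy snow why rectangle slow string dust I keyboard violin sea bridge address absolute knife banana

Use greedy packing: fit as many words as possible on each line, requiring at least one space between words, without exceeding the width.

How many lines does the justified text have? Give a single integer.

Answer: 7

Derivation:
Line 1: ['page', 'happy', 'snow'] (min_width=15, slack=3)
Line 2: ['why', 'rectangle', 'slow'] (min_width=18, slack=0)
Line 3: ['string', 'dust', 'I'] (min_width=13, slack=5)
Line 4: ['keyboard', 'violin'] (min_width=15, slack=3)
Line 5: ['sea', 'bridge', 'address'] (min_width=18, slack=0)
Line 6: ['absolute', 'knife'] (min_width=14, slack=4)
Line 7: ['banana'] (min_width=6, slack=12)
Total lines: 7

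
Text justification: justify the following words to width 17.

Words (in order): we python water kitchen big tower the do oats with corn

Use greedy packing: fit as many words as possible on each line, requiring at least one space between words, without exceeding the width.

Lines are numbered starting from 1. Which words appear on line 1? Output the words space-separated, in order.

Answer: we python water

Derivation:
Line 1: ['we', 'python', 'water'] (min_width=15, slack=2)
Line 2: ['kitchen', 'big', 'tower'] (min_width=17, slack=0)
Line 3: ['the', 'do', 'oats', 'with'] (min_width=16, slack=1)
Line 4: ['corn'] (min_width=4, slack=13)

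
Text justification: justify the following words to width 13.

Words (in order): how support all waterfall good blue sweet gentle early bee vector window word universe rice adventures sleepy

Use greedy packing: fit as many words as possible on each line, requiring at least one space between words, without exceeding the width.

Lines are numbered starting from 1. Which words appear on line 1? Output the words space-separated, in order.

Line 1: ['how', 'support'] (min_width=11, slack=2)
Line 2: ['all', 'waterfall'] (min_width=13, slack=0)
Line 3: ['good', 'blue'] (min_width=9, slack=4)
Line 4: ['sweet', 'gentle'] (min_width=12, slack=1)
Line 5: ['early', 'bee'] (min_width=9, slack=4)
Line 6: ['vector', 'window'] (min_width=13, slack=0)
Line 7: ['word', 'universe'] (min_width=13, slack=0)
Line 8: ['rice'] (min_width=4, slack=9)
Line 9: ['adventures'] (min_width=10, slack=3)
Line 10: ['sleepy'] (min_width=6, slack=7)

Answer: how support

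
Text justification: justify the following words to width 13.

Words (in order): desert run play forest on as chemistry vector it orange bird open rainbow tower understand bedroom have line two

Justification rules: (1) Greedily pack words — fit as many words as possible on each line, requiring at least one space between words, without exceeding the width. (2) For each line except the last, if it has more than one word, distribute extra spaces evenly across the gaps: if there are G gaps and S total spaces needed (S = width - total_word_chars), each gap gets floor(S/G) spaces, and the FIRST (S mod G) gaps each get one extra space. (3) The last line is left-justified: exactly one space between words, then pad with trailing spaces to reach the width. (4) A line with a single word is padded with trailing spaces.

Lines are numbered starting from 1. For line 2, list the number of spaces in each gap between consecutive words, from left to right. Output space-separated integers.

Answer: 3

Derivation:
Line 1: ['desert', 'run'] (min_width=10, slack=3)
Line 2: ['play', 'forest'] (min_width=11, slack=2)
Line 3: ['on', 'as'] (min_width=5, slack=8)
Line 4: ['chemistry'] (min_width=9, slack=4)
Line 5: ['vector', 'it'] (min_width=9, slack=4)
Line 6: ['orange', 'bird'] (min_width=11, slack=2)
Line 7: ['open', 'rainbow'] (min_width=12, slack=1)
Line 8: ['tower'] (min_width=5, slack=8)
Line 9: ['understand'] (min_width=10, slack=3)
Line 10: ['bedroom', 'have'] (min_width=12, slack=1)
Line 11: ['line', 'two'] (min_width=8, slack=5)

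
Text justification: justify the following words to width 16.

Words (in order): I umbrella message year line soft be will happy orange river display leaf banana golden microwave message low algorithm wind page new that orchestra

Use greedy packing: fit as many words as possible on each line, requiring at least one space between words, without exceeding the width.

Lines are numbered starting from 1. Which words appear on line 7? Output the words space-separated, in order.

Line 1: ['I', 'umbrella'] (min_width=10, slack=6)
Line 2: ['message', 'year'] (min_width=12, slack=4)
Line 3: ['line', 'soft', 'be'] (min_width=12, slack=4)
Line 4: ['will', 'happy'] (min_width=10, slack=6)
Line 5: ['orange', 'river'] (min_width=12, slack=4)
Line 6: ['display', 'leaf'] (min_width=12, slack=4)
Line 7: ['banana', 'golden'] (min_width=13, slack=3)
Line 8: ['microwave'] (min_width=9, slack=7)
Line 9: ['message', 'low'] (min_width=11, slack=5)
Line 10: ['algorithm', 'wind'] (min_width=14, slack=2)
Line 11: ['page', 'new', 'that'] (min_width=13, slack=3)
Line 12: ['orchestra'] (min_width=9, slack=7)

Answer: banana golden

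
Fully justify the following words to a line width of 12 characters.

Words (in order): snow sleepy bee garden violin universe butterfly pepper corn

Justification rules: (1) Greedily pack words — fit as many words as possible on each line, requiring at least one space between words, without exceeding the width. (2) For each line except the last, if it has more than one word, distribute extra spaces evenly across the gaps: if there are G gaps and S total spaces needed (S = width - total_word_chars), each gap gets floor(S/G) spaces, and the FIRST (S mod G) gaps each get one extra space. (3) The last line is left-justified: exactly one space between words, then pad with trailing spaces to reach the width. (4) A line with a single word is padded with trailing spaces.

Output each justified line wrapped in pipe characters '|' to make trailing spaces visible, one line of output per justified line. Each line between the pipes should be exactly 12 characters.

Answer: |snow  sleepy|
|bee   garden|
|violin      |
|universe    |
|butterfly   |
|pepper corn |

Derivation:
Line 1: ['snow', 'sleepy'] (min_width=11, slack=1)
Line 2: ['bee', 'garden'] (min_width=10, slack=2)
Line 3: ['violin'] (min_width=6, slack=6)
Line 4: ['universe'] (min_width=8, slack=4)
Line 5: ['butterfly'] (min_width=9, slack=3)
Line 6: ['pepper', 'corn'] (min_width=11, slack=1)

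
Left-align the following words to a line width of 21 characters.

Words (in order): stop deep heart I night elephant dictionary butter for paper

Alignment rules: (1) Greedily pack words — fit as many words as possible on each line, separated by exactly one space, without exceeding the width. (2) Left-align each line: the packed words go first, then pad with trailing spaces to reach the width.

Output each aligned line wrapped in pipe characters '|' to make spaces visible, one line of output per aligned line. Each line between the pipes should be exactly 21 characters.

Line 1: ['stop', 'deep', 'heart', 'I'] (min_width=17, slack=4)
Line 2: ['night', 'elephant'] (min_width=14, slack=7)
Line 3: ['dictionary', 'butter', 'for'] (min_width=21, slack=0)
Line 4: ['paper'] (min_width=5, slack=16)

Answer: |stop deep heart I    |
|night elephant       |
|dictionary butter for|
|paper                |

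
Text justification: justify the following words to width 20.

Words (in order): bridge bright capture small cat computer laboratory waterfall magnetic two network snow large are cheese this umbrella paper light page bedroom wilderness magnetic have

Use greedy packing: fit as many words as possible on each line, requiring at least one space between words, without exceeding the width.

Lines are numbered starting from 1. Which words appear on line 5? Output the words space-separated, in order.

Answer: two network snow

Derivation:
Line 1: ['bridge', 'bright'] (min_width=13, slack=7)
Line 2: ['capture', 'small', 'cat'] (min_width=17, slack=3)
Line 3: ['computer', 'laboratory'] (min_width=19, slack=1)
Line 4: ['waterfall', 'magnetic'] (min_width=18, slack=2)
Line 5: ['two', 'network', 'snow'] (min_width=16, slack=4)
Line 6: ['large', 'are', 'cheese'] (min_width=16, slack=4)
Line 7: ['this', 'umbrella', 'paper'] (min_width=19, slack=1)
Line 8: ['light', 'page', 'bedroom'] (min_width=18, slack=2)
Line 9: ['wilderness', 'magnetic'] (min_width=19, slack=1)
Line 10: ['have'] (min_width=4, slack=16)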